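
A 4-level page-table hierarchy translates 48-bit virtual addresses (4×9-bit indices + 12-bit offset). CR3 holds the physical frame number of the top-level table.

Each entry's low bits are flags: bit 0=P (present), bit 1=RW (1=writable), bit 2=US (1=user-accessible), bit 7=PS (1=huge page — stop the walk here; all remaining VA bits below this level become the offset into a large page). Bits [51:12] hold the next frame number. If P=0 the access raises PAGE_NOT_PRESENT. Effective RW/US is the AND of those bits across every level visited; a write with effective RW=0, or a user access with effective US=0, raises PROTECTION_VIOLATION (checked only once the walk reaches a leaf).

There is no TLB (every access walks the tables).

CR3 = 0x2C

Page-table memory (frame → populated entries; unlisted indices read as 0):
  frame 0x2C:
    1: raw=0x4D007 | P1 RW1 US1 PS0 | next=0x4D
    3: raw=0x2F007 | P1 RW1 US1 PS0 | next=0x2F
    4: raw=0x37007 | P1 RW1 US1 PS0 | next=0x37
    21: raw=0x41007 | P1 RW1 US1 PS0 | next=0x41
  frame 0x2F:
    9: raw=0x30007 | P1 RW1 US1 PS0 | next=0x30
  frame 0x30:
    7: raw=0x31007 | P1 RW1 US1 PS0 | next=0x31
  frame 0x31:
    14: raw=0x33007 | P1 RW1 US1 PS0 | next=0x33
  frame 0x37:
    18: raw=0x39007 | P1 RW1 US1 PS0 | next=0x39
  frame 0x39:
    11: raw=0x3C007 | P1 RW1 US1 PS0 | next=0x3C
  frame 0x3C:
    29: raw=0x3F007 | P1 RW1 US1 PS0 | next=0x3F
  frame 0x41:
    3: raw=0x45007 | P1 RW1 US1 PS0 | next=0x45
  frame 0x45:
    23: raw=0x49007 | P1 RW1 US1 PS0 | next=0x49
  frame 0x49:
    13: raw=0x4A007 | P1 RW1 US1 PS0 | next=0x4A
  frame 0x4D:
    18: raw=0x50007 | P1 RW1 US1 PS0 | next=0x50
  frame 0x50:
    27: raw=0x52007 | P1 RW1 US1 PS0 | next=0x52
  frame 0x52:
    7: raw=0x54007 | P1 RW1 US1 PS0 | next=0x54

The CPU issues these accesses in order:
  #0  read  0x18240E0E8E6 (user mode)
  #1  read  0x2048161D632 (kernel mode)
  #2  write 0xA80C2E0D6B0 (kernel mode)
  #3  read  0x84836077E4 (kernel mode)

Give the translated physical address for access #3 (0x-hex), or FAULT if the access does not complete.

Trace:
#0 VA=0x18240E0E8E6 (r,user):
  L0: frame=0x2C idx=3 entry=0x2F007 [P=1 RW=1 US=1 PS=0]
  L1: frame=0x2F idx=9 entry=0x30007 [P=1 RW=1 US=1 PS=0]
  L2: frame=0x30 idx=7 entry=0x31007 [P=1 RW=1 US=1 PS=0]
  L3: frame=0x31 idx=14 entry=0x33007 [P=1 RW=1 US=1 PS=0]
  ✓ 0x338E6  — 4 lookups
#1 VA=0x2048161D632 (r,kernel):
  L0: frame=0x2C idx=4 entry=0x37007 [P=1 RW=1 US=1 PS=0]
  L1: frame=0x37 idx=18 entry=0x39007 [P=1 RW=1 US=1 PS=0]
  L2: frame=0x39 idx=11 entry=0x3C007 [P=1 RW=1 US=1 PS=0]
  L3: frame=0x3C idx=29 entry=0x3F007 [P=1 RW=1 US=1 PS=0]
  ✓ 0x3F632  — 4 lookups
#2 VA=0xA80C2E0D6B0 (w,kernel):
  L0: frame=0x2C idx=21 entry=0x41007 [P=1 RW=1 US=1 PS=0]
  L1: frame=0x41 idx=3 entry=0x45007 [P=1 RW=1 US=1 PS=0]
  L2: frame=0x45 idx=23 entry=0x49007 [P=1 RW=1 US=1 PS=0]
  L3: frame=0x49 idx=13 entry=0x4A007 [P=1 RW=1 US=1 PS=0]
  ✓ 0x4A6B0  — 4 lookups
#3 VA=0x84836077E4 (r,kernel):
  L0: frame=0x2C idx=1 entry=0x4D007 [P=1 RW=1 US=1 PS=0]
  L1: frame=0x4D idx=18 entry=0x50007 [P=1 RW=1 US=1 PS=0]
  L2: frame=0x50 idx=27 entry=0x52007 [P=1 RW=1 US=1 PS=0]
  L3: frame=0x52 idx=7 entry=0x54007 [P=1 RW=1 US=1 PS=0]
  ✓ 0x547E4  — 4 lookups

Access #3 PA: 0x547E4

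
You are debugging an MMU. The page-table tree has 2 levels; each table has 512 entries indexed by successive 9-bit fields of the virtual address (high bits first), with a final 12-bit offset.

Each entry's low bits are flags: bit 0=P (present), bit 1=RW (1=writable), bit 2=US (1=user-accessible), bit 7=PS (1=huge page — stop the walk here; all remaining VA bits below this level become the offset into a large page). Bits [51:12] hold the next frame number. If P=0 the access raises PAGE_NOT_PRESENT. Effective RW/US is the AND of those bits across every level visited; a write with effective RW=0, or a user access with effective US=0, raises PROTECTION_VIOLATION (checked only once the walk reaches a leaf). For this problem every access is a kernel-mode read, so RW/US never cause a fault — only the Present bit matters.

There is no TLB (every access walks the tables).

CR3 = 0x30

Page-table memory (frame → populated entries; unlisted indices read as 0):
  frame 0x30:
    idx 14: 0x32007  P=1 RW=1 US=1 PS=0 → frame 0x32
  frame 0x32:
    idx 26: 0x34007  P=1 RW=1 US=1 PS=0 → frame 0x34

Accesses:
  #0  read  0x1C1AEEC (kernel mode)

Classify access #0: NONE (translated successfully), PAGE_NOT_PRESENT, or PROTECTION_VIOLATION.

Trace:
#0 VA=0x1C1AEEC (r,kernel):
  L0: frame=0x30 idx=14 entry=0x32007 [P=1 RW=1 US=1 PS=0]
  L1: frame=0x32 idx=26 entry=0x34007 [P=1 RW=1 US=1 PS=0]
  ⇒ phys 0x34EEC  [2 reads]

Access #0 fault: NONE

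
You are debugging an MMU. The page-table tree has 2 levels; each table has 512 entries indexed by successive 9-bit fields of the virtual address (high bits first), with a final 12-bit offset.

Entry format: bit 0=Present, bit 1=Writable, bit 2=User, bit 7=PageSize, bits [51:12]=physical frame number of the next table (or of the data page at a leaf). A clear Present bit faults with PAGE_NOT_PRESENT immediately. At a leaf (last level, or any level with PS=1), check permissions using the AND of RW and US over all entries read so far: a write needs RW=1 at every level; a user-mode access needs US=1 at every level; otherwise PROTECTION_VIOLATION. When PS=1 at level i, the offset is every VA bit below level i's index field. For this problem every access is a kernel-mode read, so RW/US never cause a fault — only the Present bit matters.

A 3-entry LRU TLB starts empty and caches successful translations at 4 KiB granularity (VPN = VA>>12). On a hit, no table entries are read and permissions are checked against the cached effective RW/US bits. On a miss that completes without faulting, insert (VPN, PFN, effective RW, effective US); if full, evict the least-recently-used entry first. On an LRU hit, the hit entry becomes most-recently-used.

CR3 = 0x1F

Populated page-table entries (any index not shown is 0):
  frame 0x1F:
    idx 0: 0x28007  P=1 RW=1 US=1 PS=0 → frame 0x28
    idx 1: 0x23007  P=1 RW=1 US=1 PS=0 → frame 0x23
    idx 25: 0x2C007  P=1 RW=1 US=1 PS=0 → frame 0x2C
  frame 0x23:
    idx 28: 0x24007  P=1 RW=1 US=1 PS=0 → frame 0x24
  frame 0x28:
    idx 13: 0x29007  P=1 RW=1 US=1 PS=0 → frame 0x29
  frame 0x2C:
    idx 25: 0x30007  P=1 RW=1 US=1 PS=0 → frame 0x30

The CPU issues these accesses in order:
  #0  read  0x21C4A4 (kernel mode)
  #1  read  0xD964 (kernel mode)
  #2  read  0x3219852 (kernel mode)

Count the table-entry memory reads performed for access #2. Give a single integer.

Walk each access:
#0 VA=0x21C4A4 (r,kernel):
  L0 @0x1F[1] → 0x23007  P=1,RW=1,US=1,PS=0
  L1 @0x23[28] → 0x24007  P=1,RW=1,US=1,PS=0
  → PA=0x244A4  (2 entries read)
#1 VA=0xD964 (r,kernel):
  L0 @0x1F[0] → 0x28007  P=1,RW=1,US=1,PS=0
  L1 @0x28[13] → 0x29007  P=1,RW=1,US=1,PS=0
  → PA=0x29964  (2 entries read)
#2 VA=0x3219852 (r,kernel):
  L0 @0x1F[25] → 0x2C007  P=1,RW=1,US=1,PS=0
  L1 @0x2C[25] → 0x30007  P=1,RW=1,US=1,PS=0
  → PA=0x30852  (2 entries read)

Entries read for #2: 2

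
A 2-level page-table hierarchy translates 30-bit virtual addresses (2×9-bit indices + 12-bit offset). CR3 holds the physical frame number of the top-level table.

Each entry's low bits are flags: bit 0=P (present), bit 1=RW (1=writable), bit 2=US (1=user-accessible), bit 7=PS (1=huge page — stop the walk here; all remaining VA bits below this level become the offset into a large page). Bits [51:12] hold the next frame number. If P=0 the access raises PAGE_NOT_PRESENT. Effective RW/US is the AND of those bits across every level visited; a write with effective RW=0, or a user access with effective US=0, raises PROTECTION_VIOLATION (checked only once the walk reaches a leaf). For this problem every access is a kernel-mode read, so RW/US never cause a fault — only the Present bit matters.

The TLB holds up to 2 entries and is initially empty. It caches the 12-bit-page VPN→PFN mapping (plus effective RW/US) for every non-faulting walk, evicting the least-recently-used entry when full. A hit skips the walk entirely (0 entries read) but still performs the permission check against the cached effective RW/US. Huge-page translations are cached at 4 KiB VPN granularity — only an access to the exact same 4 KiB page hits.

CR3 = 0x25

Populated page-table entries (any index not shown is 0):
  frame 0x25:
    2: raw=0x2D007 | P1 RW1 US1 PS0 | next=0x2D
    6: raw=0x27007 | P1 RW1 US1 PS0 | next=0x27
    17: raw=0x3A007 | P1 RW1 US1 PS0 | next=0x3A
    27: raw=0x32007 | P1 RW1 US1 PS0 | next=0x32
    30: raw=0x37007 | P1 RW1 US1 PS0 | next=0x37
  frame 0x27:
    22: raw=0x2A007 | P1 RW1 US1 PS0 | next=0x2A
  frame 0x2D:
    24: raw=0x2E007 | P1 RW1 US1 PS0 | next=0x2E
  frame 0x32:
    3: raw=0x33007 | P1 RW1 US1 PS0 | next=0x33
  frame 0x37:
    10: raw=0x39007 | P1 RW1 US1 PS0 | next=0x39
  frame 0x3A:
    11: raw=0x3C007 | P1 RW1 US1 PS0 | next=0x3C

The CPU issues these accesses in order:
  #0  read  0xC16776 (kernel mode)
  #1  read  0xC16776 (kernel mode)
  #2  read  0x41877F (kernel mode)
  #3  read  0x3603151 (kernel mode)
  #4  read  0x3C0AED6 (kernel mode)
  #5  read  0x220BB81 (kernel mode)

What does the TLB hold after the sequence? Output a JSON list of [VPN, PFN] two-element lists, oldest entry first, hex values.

Trace:
#0 VA=0xC16776 (r,kernel):
  [0] read 0x25 idx=6: raw=0x27007 flags P=1 W=1 U=1 S=0
  [1] read 0x27 idx=22: raw=0x2A007 flags P=1 W=1 U=1 S=0
  ✓ 0x2A776  — 2 lookups
#1 VA=0xC16776 (r,kernel):
  TLB hit vpn=0xC16 → PA=0x2A776
#2 VA=0x41877F (r,kernel):
  [0] read 0x25 idx=2: raw=0x2D007 flags P=1 W=1 U=1 S=0
  [1] read 0x2D idx=24: raw=0x2E007 flags P=1 W=1 U=1 S=0
  ✓ 0x2E77F  — 2 lookups
#3 VA=0x3603151 (r,kernel):
  [0] read 0x25 idx=27: raw=0x32007 flags P=1 W=1 U=1 S=0
  [1] read 0x32 idx=3: raw=0x33007 flags P=1 W=1 U=1 S=0
  ✓ 0x33151  — 2 lookups
#4 VA=0x3C0AED6 (r,kernel):
  [0] read 0x25 idx=30: raw=0x37007 flags P=1 W=1 U=1 S=0
  [1] read 0x37 idx=10: raw=0x39007 flags P=1 W=1 U=1 S=0
  ✓ 0x39ED6  — 2 lookups
#5 VA=0x220BB81 (r,kernel):
  [0] read 0x25 idx=17: raw=0x3A007 flags P=1 W=1 U=1 S=0
  [1] read 0x3A idx=11: raw=0x3C007 flags P=1 W=1 U=1 S=0
  ✓ 0x3CB81  — 2 lookups

TLB: [["0x3C0A", "0x39"], ["0x220B", "0x3C"]]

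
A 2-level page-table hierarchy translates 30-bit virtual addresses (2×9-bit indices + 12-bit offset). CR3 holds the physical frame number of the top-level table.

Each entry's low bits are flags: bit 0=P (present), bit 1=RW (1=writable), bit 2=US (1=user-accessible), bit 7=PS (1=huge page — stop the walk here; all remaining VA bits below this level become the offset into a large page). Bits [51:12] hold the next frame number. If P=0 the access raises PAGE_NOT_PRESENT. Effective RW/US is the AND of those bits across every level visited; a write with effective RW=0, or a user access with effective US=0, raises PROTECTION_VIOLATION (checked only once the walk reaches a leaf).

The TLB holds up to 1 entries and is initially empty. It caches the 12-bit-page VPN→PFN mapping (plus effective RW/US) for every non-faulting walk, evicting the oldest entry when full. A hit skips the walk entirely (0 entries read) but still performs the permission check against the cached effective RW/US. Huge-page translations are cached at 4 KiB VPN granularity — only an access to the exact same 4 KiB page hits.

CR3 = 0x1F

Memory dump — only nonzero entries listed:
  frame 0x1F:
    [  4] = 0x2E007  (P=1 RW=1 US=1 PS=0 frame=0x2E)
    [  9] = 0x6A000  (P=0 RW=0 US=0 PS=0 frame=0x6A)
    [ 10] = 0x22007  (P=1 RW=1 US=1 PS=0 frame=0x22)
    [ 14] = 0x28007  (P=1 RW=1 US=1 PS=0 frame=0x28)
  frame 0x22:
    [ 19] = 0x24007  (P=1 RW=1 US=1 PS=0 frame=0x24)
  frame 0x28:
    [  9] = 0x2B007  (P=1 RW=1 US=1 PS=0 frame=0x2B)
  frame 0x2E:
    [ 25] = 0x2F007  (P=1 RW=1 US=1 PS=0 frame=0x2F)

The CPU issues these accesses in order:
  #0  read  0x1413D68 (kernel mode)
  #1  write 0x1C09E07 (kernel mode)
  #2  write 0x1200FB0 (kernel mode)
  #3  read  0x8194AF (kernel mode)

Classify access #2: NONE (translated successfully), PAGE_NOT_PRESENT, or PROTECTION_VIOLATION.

Per-access translation:
#0 VA=0x1413D68 (r,kernel):
  [0] read 0x1F idx=10: raw=0x22007 flags P=1 W=1 U=1 S=0
  [1] read 0x22 idx=19: raw=0x24007 flags P=1 W=1 U=1 S=0
  ⇒ phys 0x24D68  [2 reads]
#1 VA=0x1C09E07 (w,kernel):
  [0] read 0x1F idx=14: raw=0x28007 flags P=1 W=1 U=1 S=0
  [1] read 0x28 idx=9: raw=0x2B007 flags P=1 W=1 U=1 S=0
  ⇒ phys 0x2BE07  [2 reads]
#2 VA=0x1200FB0 (w,kernel):
  [0] read 0x1F idx=9: raw=0x6A000 flags P=0 W=0 U=0 S=0
  → PAGE_NOT_PRESENT  (1 entries read)
#3 VA=0x8194AF (r,kernel):
  [0] read 0x1F idx=4: raw=0x2E007 flags P=1 W=1 U=1 S=0
  [1] read 0x2E idx=25: raw=0x2F007 flags P=1 W=1 U=1 S=0
  ⇒ phys 0x2F4AF  [2 reads]

Access #2 fault: PAGE_NOT_PRESENT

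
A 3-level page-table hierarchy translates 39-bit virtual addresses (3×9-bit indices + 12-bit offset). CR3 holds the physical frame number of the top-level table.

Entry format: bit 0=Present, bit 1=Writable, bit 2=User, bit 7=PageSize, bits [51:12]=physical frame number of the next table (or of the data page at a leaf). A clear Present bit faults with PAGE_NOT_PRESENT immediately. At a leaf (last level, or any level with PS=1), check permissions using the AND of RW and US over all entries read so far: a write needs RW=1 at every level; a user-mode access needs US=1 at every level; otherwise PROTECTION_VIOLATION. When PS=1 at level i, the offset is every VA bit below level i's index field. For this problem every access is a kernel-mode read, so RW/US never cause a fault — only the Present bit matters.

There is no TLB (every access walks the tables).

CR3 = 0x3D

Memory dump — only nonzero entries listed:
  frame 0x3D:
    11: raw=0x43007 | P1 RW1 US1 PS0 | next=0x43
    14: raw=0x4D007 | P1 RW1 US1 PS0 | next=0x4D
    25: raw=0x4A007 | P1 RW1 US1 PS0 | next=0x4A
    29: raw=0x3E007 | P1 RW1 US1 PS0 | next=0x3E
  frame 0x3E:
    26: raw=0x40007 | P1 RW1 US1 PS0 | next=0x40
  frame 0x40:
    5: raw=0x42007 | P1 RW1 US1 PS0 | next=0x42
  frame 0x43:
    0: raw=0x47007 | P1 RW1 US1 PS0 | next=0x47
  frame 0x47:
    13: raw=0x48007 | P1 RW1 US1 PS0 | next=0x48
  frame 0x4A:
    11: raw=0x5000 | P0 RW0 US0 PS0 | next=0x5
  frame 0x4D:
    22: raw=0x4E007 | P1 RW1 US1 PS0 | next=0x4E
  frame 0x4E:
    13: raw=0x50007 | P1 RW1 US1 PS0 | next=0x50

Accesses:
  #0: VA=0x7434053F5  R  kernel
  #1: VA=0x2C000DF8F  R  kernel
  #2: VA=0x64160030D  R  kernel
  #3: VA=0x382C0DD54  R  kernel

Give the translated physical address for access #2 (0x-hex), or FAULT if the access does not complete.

Per-access translation:
#0 VA=0x7434053F5 (r,kernel):
  L0 @0x3D[29] → 0x3E007  P=1,RW=1,US=1,PS=0
  L1 @0x3E[26] → 0x40007  P=1,RW=1,US=1,PS=0
  L2 @0x40[5] → 0x42007  P=1,RW=1,US=1,PS=0
  ⇒ phys 0x423F5  [3 reads]
#1 VA=0x2C000DF8F (r,kernel):
  L0 @0x3D[11] → 0x43007  P=1,RW=1,US=1,PS=0
  L1 @0x43[0] → 0x47007  P=1,RW=1,US=1,PS=0
  L2 @0x47[13] → 0x48007  P=1,RW=1,US=1,PS=0
  ⇒ phys 0x48F8F  [3 reads]
#2 VA=0x64160030D (r,kernel):
  L0 @0x3D[25] → 0x4A007  P=1,RW=1,US=1,PS=0
  L1 @0x4A[11] → 0x5000  P=0,RW=0,US=0,PS=0
  ⇒ fault: PAGE_NOT_PRESENT  — 2 lookups
#3 VA=0x382C0DD54 (r,kernel):
  L0 @0x3D[14] → 0x4D007  P=1,RW=1,US=1,PS=0
  L1 @0x4D[22] → 0x4E007  P=1,RW=1,US=1,PS=0
  L2 @0x4E[13] → 0x50007  P=1,RW=1,US=1,PS=0
  ⇒ phys 0x50D54  [3 reads]

Access #2 PA: FAULT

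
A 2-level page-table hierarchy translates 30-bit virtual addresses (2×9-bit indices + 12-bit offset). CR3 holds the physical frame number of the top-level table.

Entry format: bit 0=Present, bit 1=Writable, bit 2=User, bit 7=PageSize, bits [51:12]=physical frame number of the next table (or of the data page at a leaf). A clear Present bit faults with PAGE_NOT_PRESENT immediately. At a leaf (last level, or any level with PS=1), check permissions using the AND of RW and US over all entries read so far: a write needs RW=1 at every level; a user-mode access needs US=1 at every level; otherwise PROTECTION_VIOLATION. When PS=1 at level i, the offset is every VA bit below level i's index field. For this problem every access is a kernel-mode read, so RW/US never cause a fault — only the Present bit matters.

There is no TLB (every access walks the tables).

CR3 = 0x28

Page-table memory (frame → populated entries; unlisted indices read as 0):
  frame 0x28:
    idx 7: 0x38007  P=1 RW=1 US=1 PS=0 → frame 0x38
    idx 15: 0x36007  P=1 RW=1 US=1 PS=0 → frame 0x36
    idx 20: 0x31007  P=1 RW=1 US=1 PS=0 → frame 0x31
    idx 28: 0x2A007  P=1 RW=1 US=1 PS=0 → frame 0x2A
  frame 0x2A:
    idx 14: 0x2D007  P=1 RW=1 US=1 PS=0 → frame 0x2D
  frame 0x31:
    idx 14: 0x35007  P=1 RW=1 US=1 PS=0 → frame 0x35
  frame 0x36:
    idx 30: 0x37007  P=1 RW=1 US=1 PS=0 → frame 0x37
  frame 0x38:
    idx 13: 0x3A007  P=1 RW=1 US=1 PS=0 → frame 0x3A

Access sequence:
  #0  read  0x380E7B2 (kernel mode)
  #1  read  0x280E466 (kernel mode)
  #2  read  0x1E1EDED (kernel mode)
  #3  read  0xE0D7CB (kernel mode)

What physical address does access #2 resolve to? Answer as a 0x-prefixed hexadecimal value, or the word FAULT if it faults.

Per-access translation:
#0 VA=0x380E7B2 (r,kernel):
  L0 @0x28[28] → 0x2A007  P=1,RW=1,US=1,PS=0
  L1 @0x2A[14] → 0x2D007  P=1,RW=1,US=1,PS=0
  ✓ 0x2D7B2  — 2 lookups
#1 VA=0x280E466 (r,kernel):
  L0 @0x28[20] → 0x31007  P=1,RW=1,US=1,PS=0
  L1 @0x31[14] → 0x35007  P=1,RW=1,US=1,PS=0
  ✓ 0x35466  — 2 lookups
#2 VA=0x1E1EDED (r,kernel):
  L0 @0x28[15] → 0x36007  P=1,RW=1,US=1,PS=0
  L1 @0x36[30] → 0x37007  P=1,RW=1,US=1,PS=0
  ✓ 0x37DED  — 2 lookups
#3 VA=0xE0D7CB (r,kernel):
  L0 @0x28[7] → 0x38007  P=1,RW=1,US=1,PS=0
  L1 @0x38[13] → 0x3A007  P=1,RW=1,US=1,PS=0
  ✓ 0x3A7CB  — 2 lookups

Access #2 PA: 0x37DED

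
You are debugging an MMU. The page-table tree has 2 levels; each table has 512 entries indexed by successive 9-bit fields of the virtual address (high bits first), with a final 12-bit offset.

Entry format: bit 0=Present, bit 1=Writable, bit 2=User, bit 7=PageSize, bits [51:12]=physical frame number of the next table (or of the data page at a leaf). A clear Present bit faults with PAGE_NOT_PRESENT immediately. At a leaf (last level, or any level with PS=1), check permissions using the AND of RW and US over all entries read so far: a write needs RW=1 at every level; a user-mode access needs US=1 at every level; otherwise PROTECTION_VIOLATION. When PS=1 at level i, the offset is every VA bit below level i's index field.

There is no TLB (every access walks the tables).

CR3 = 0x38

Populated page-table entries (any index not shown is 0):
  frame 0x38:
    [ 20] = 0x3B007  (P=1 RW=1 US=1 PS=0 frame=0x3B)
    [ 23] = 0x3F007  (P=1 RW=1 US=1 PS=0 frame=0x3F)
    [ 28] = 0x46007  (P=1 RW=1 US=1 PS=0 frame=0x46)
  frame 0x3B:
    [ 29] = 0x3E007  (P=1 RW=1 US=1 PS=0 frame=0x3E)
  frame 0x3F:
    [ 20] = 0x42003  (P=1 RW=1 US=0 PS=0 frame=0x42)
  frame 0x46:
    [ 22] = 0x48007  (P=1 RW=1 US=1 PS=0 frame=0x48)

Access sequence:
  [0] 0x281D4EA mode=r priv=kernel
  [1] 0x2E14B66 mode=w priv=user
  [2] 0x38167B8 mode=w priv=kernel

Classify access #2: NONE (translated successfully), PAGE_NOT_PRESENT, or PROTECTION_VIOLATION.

Trace:
#0 VA=0x281D4EA (r,kernel):
  lvl0: tbl 0x38, slot 20 ⇒ 0x3B007 (P1/RW1/US1/PS0)
  lvl1: tbl 0x3B, slot 29 ⇒ 0x3E007 (P1/RW1/US1/PS0)
  ⇒ phys 0x3E4EA  [2 reads]
#1 VA=0x2E14B66 (w,user):
  lvl0: tbl 0x38, slot 23 ⇒ 0x3F007 (P1/RW1/US1/PS0)
  lvl1: tbl 0x3F, slot 20 ⇒ 0x42003 (P1/RW1/US0/PS0)
  → PROTECTION_VIOLATION  (2 entries read)
#2 VA=0x38167B8 (w,kernel):
  lvl0: tbl 0x38, slot 28 ⇒ 0x46007 (P1/RW1/US1/PS0)
  lvl1: tbl 0x46, slot 22 ⇒ 0x48007 (P1/RW1/US1/PS0)
  ⇒ phys 0x487B8  [2 reads]

Access #2 fault: NONE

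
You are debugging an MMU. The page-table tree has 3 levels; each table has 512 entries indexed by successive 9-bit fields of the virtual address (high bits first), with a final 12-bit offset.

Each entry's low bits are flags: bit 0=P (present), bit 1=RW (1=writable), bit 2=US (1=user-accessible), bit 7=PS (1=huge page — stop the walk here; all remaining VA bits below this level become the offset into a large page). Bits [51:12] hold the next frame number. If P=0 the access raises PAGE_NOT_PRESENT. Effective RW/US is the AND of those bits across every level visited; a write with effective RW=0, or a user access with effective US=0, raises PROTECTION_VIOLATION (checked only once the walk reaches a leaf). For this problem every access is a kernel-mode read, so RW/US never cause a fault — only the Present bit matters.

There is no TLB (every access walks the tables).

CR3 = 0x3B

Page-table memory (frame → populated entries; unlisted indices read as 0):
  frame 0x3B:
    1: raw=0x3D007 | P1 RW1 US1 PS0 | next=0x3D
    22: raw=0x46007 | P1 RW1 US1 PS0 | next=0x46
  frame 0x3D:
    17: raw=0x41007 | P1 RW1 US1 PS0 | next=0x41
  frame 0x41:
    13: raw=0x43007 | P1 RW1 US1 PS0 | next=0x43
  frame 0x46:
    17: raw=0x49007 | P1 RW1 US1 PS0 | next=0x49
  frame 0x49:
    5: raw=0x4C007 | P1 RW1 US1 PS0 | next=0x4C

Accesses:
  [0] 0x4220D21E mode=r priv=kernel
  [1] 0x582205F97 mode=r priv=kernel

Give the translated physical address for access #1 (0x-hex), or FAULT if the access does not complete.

Trace:
#0 VA=0x4220D21E (r,kernel):
  L0: frame=0x3B idx=1 entry=0x3D007 [P=1 RW=1 US=1 PS=0]
  L1: frame=0x3D idx=17 entry=0x41007 [P=1 RW=1 US=1 PS=0]
  L2: frame=0x41 idx=13 entry=0x43007 [P=1 RW=1 US=1 PS=0]
  ✓ 0x4321E  — 3 lookups
#1 VA=0x582205F97 (r,kernel):
  L0: frame=0x3B idx=22 entry=0x46007 [P=1 RW=1 US=1 PS=0]
  L1: frame=0x46 idx=17 entry=0x49007 [P=1 RW=1 US=1 PS=0]
  L2: frame=0x49 idx=5 entry=0x4C007 [P=1 RW=1 US=1 PS=0]
  ✓ 0x4CF97  — 3 lookups

Access #1 PA: 0x4CF97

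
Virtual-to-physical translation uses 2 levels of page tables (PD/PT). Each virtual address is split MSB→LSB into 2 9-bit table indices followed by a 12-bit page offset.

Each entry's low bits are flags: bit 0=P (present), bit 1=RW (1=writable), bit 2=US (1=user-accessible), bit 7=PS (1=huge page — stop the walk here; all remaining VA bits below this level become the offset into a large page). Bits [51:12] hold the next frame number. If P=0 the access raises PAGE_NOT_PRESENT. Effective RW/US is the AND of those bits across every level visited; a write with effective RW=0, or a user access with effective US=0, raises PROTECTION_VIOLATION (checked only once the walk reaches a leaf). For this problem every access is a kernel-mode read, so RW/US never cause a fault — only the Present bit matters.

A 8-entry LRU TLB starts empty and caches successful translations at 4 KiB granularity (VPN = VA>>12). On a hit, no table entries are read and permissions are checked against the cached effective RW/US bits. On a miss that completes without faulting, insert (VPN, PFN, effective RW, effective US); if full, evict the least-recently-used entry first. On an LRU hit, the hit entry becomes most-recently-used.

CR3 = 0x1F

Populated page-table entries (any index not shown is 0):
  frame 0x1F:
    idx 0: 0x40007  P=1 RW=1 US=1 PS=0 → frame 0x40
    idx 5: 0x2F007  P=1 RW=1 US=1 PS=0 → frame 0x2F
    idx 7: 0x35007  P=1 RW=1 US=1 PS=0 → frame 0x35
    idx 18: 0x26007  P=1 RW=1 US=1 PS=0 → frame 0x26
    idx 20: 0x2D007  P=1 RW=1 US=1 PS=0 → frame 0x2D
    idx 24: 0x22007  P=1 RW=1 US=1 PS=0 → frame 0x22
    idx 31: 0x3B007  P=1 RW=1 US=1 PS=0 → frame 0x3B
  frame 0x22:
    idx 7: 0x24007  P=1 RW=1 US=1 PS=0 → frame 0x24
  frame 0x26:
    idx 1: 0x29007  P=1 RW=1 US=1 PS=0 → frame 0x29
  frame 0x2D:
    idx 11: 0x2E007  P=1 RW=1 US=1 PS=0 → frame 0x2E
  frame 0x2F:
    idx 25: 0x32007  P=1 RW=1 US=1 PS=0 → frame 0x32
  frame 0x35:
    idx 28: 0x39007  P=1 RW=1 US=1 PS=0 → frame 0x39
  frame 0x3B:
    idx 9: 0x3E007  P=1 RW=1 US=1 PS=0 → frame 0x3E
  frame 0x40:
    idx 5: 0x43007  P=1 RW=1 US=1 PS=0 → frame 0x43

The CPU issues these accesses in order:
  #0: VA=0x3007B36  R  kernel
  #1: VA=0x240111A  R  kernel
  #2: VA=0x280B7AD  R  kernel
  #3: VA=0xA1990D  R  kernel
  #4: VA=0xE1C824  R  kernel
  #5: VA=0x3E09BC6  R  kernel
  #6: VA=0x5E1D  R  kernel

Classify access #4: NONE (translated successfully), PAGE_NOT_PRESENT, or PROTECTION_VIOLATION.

Walk each access:
#0 VA=0x3007B36 (r,kernel):
  L0: frame=0x1F idx=24 entry=0x22007 [P=1 RW=1 US=1 PS=0]
  L1: frame=0x22 idx=7 entry=0x24007 [P=1 RW=1 US=1 PS=0]
  → PA=0x24B36  (2 entries read)
#1 VA=0x240111A (r,kernel):
  L0: frame=0x1F idx=18 entry=0x26007 [P=1 RW=1 US=1 PS=0]
  L1: frame=0x26 idx=1 entry=0x29007 [P=1 RW=1 US=1 PS=0]
  → PA=0x2911A  (2 entries read)
#2 VA=0x280B7AD (r,kernel):
  L0: frame=0x1F idx=20 entry=0x2D007 [P=1 RW=1 US=1 PS=0]
  L1: frame=0x2D idx=11 entry=0x2E007 [P=1 RW=1 US=1 PS=0]
  → PA=0x2E7AD  (2 entries read)
#3 VA=0xA1990D (r,kernel):
  L0: frame=0x1F idx=5 entry=0x2F007 [P=1 RW=1 US=1 PS=0]
  L1: frame=0x2F idx=25 entry=0x32007 [P=1 RW=1 US=1 PS=0]
  → PA=0x3290D  (2 entries read)
#4 VA=0xE1C824 (r,kernel):
  L0: frame=0x1F idx=7 entry=0x35007 [P=1 RW=1 US=1 PS=0]
  L1: frame=0x35 idx=28 entry=0x39007 [P=1 RW=1 US=1 PS=0]
  → PA=0x39824  (2 entries read)
#5 VA=0x3E09BC6 (r,kernel):
  L0: frame=0x1F idx=31 entry=0x3B007 [P=1 RW=1 US=1 PS=0]
  L1: frame=0x3B idx=9 entry=0x3E007 [P=1 RW=1 US=1 PS=0]
  → PA=0x3EBC6  (2 entries read)
#6 VA=0x5E1D (r,kernel):
  L0: frame=0x1F idx=0 entry=0x40007 [P=1 RW=1 US=1 PS=0]
  L1: frame=0x40 idx=5 entry=0x43007 [P=1 RW=1 US=1 PS=0]
  → PA=0x43E1D  (2 entries read)

Access #4 fault: NONE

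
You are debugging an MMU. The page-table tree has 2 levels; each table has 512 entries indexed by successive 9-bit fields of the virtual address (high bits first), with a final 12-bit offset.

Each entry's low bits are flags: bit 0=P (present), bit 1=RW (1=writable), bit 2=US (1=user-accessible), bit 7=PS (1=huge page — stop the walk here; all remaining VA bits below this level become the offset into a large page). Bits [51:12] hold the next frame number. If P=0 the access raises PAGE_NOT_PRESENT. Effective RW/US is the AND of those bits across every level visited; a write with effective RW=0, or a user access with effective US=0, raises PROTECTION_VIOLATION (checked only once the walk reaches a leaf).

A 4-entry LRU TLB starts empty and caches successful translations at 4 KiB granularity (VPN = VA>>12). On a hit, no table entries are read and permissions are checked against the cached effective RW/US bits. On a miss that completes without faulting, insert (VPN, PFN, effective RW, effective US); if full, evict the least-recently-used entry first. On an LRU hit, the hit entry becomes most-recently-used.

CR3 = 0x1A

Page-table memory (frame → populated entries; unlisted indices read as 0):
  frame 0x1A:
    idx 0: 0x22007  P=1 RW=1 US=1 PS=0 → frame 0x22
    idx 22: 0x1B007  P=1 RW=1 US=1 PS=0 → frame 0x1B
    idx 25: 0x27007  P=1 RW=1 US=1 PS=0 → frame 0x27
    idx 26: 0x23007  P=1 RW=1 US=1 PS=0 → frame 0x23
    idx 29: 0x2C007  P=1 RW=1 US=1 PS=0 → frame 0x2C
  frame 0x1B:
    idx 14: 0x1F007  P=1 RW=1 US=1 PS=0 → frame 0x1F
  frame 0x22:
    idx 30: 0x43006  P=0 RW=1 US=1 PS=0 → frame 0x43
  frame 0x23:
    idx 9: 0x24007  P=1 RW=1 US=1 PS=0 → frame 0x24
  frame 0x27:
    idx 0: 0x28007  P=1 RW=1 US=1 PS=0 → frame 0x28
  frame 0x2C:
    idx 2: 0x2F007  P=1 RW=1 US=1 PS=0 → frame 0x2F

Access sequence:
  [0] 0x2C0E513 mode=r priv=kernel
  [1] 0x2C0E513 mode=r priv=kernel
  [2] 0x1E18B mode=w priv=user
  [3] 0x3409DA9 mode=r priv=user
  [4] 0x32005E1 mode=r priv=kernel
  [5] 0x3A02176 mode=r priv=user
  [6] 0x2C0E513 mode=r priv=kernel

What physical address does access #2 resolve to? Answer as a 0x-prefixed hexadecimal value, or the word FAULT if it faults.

Walk each access:
#0 VA=0x2C0E513 (r,kernel):
  [0] read 0x1A idx=22: raw=0x1B007 flags P=1 W=1 U=1 S=0
  [1] read 0x1B idx=14: raw=0x1F007 flags P=1 W=1 U=1 S=0
  ⇒ phys 0x1F513  [2 reads]
#1 VA=0x2C0E513 (r,kernel):
  TLB hit vpn=0x2C0E → PA=0x1F513
#2 VA=0x1E18B (w,user):
  [0] read 0x1A idx=0: raw=0x22007 flags P=1 W=1 U=1 S=0
  [1] read 0x22 idx=30: raw=0x43006 flags P=0 W=1 U=1 S=0
  ⇒ fault: PAGE_NOT_PRESENT  — 2 lookups
#3 VA=0x3409DA9 (r,user):
  [0] read 0x1A idx=26: raw=0x23007 flags P=1 W=1 U=1 S=0
  [1] read 0x23 idx=9: raw=0x24007 flags P=1 W=1 U=1 S=0
  ⇒ phys 0x24DA9  [2 reads]
#4 VA=0x32005E1 (r,kernel):
  [0] read 0x1A idx=25: raw=0x27007 flags P=1 W=1 U=1 S=0
  [1] read 0x27 idx=0: raw=0x28007 flags P=1 W=1 U=1 S=0
  ⇒ phys 0x285E1  [2 reads]
#5 VA=0x3A02176 (r,user):
  [0] read 0x1A idx=29: raw=0x2C007 flags P=1 W=1 U=1 S=0
  [1] read 0x2C idx=2: raw=0x2F007 flags P=1 W=1 U=1 S=0
  ⇒ phys 0x2F176  [2 reads]
#6 VA=0x2C0E513 (r,kernel):
  TLB hit vpn=0x2C0E → PA=0x1F513

Access #2 PA: FAULT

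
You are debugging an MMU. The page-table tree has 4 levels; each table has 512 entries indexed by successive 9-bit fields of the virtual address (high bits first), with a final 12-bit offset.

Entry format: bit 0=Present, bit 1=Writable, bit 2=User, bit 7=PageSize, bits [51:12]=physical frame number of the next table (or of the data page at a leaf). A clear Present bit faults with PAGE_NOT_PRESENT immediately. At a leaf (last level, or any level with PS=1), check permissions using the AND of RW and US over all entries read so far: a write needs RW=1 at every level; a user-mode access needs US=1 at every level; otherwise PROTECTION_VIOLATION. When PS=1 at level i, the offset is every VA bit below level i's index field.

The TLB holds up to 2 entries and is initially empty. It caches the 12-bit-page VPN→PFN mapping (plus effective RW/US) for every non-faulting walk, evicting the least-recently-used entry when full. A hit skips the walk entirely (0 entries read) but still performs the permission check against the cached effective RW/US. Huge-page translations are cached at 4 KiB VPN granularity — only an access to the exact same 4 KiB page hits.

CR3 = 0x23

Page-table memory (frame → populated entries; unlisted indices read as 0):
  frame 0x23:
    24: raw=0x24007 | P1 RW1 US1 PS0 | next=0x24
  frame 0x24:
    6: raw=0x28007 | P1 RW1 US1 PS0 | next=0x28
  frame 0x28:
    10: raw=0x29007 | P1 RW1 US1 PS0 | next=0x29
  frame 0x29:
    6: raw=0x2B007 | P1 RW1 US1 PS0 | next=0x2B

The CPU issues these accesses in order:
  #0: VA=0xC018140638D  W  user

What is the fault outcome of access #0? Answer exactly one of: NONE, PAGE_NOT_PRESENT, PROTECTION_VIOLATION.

Trace:
#0 VA=0xC018140638D (w,user):
  [0] read 0x23 idx=24: raw=0x24007 flags P=1 W=1 U=1 S=0
  [1] read 0x24 idx=6: raw=0x28007 flags P=1 W=1 U=1 S=0
  [2] read 0x28 idx=10: raw=0x29007 flags P=1 W=1 U=1 S=0
  [3] read 0x29 idx=6: raw=0x2B007 flags P=1 W=1 U=1 S=0
  ✓ 0x2B38D  — 4 lookups

Access #0 fault: NONE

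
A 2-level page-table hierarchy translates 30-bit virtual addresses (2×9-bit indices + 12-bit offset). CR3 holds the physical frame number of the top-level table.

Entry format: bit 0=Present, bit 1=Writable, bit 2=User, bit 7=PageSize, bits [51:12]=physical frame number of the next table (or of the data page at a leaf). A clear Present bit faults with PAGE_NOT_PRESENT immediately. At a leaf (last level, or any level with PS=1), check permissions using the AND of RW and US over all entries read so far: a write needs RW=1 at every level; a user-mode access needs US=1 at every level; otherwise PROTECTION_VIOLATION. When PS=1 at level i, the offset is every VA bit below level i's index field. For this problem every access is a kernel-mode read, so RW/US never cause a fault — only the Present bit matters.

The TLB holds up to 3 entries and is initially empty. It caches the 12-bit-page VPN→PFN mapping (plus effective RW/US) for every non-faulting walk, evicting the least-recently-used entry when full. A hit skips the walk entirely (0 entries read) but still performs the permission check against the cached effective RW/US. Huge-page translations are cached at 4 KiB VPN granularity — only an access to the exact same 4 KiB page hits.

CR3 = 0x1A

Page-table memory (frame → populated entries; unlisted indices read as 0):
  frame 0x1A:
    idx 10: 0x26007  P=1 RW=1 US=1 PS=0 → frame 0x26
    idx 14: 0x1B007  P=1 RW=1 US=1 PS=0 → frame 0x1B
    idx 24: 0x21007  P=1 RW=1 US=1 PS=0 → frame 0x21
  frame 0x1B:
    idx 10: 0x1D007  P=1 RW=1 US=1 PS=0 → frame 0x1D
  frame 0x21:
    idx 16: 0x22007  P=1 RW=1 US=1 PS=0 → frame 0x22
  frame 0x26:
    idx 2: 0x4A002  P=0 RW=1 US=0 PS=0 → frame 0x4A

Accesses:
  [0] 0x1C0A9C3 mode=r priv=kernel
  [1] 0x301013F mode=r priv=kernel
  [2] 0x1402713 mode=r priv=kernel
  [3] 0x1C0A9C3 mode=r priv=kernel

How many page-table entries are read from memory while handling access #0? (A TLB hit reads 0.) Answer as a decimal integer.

Per-access translation:
#0 VA=0x1C0A9C3 (r,kernel):
  L0: frame=0x1A idx=14 entry=0x1B007 [P=1 RW=1 US=1 PS=0]
  L1: frame=0x1B idx=10 entry=0x1D007 [P=1 RW=1 US=1 PS=0]
  ⇒ phys 0x1D9C3  [2 reads]
#1 VA=0x301013F (r,kernel):
  L0: frame=0x1A idx=24 entry=0x21007 [P=1 RW=1 US=1 PS=0]
  L1: frame=0x21 idx=16 entry=0x22007 [P=1 RW=1 US=1 PS=0]
  ⇒ phys 0x2213F  [2 reads]
#2 VA=0x1402713 (r,kernel):
  L0: frame=0x1A idx=10 entry=0x26007 [P=1 RW=1 US=1 PS=0]
  L1: frame=0x26 idx=2 entry=0x4A002 [P=0 RW=1 US=0 PS=0]
  ✗ PAGE_NOT_PRESENT  [2 reads]
#3 VA=0x1C0A9C3 (r,kernel):
  TLB hit vpn=0x1C0A → PA=0x1D9C3

Entries read for #0: 2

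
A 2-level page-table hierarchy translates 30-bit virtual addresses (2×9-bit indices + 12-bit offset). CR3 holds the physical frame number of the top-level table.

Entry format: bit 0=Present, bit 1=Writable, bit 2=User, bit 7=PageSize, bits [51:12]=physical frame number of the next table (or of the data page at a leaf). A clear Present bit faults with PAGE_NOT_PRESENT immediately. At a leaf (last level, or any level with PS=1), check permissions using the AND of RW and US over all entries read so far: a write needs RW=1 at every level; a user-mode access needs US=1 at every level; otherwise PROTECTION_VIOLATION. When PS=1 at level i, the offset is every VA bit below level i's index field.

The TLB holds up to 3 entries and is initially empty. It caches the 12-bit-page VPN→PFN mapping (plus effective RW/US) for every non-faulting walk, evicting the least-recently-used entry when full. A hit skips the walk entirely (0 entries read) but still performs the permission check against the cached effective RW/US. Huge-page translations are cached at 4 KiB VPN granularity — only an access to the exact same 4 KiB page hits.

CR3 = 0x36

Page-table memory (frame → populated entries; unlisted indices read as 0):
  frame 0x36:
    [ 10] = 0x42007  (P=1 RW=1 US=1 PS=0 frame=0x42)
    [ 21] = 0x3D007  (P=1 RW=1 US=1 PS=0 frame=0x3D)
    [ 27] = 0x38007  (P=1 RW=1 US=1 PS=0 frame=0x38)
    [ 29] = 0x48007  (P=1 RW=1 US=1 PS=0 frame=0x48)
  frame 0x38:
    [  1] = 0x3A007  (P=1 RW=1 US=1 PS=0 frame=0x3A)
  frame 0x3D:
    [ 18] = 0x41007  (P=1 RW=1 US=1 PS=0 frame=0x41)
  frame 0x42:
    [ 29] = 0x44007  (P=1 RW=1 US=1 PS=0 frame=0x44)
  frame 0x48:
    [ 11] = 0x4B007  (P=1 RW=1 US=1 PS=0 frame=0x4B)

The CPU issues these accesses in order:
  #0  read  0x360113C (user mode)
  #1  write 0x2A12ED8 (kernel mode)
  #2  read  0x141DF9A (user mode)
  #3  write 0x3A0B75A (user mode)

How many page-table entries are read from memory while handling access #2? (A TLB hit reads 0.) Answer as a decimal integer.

Per-access translation:
#0 VA=0x360113C (r,user):
  L0: frame=0x36 idx=27 entry=0x38007 [P=1 RW=1 US=1 PS=0]
  L1: frame=0x38 idx=1 entry=0x3A007 [P=1 RW=1 US=1 PS=0]
  ⇒ phys 0x3A13C  [2 reads]
#1 VA=0x2A12ED8 (w,kernel):
  L0: frame=0x36 idx=21 entry=0x3D007 [P=1 RW=1 US=1 PS=0]
  L1: frame=0x3D idx=18 entry=0x41007 [P=1 RW=1 US=1 PS=0]
  ⇒ phys 0x41ED8  [2 reads]
#2 VA=0x141DF9A (r,user):
  L0: frame=0x36 idx=10 entry=0x42007 [P=1 RW=1 US=1 PS=0]
  L1: frame=0x42 idx=29 entry=0x44007 [P=1 RW=1 US=1 PS=0]
  ⇒ phys 0x44F9A  [2 reads]
#3 VA=0x3A0B75A (w,user):
  L0: frame=0x36 idx=29 entry=0x48007 [P=1 RW=1 US=1 PS=0]
  L1: frame=0x48 idx=11 entry=0x4B007 [P=1 RW=1 US=1 PS=0]
  ⇒ phys 0x4B75A  [2 reads]

Entries read for #2: 2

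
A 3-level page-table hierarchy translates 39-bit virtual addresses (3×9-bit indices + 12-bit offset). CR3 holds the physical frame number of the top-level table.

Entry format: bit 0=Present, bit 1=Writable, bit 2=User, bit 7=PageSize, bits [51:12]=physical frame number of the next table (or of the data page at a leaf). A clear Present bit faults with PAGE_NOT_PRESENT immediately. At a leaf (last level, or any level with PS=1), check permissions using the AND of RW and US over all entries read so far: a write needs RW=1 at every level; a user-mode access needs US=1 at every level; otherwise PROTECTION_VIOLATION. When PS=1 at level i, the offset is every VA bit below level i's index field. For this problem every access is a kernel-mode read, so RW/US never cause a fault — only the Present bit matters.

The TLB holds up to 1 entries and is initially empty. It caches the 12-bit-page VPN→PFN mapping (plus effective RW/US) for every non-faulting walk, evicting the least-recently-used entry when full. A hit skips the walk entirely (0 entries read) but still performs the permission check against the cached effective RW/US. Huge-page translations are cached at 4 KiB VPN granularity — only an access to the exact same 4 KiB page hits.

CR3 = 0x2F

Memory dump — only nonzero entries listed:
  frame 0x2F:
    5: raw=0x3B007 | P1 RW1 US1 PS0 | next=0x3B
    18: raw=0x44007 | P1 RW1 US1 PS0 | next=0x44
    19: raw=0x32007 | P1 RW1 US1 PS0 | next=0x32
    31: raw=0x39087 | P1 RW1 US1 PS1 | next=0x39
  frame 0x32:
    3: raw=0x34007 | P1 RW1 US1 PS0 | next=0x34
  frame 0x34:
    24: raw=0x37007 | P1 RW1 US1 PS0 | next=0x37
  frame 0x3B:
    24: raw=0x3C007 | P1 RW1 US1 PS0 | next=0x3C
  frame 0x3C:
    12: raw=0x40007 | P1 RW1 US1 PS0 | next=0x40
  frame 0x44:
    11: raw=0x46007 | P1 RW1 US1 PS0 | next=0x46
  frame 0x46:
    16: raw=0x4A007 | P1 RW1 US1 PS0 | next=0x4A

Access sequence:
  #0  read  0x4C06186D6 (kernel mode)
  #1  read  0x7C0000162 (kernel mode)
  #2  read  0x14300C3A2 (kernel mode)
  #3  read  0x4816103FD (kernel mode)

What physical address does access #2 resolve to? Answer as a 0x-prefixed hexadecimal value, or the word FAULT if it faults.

Walk each access:
#0 VA=0x4C06186D6 (r,kernel):
  lvl0: tbl 0x2F, slot 19 ⇒ 0x32007 (P1/RW1/US1/PS0)
  lvl1: tbl 0x32, slot 3 ⇒ 0x34007 (P1/RW1/US1/PS0)
  lvl2: tbl 0x34, slot 24 ⇒ 0x37007 (P1/RW1/US1/PS0)
  → PA=0x376D6  (3 entries read)
#1 VA=0x7C0000162 (r,kernel):
  lvl0: tbl 0x2F, slot 31 ⇒ 0x39087 (P1/RW1/US1/PS1)
  → PA=0x39162 (huge @L0)  (1 entries read)
#2 VA=0x14300C3A2 (r,kernel):
  lvl0: tbl 0x2F, slot 5 ⇒ 0x3B007 (P1/RW1/US1/PS0)
  lvl1: tbl 0x3B, slot 24 ⇒ 0x3C007 (P1/RW1/US1/PS0)
  lvl2: tbl 0x3C, slot 12 ⇒ 0x40007 (P1/RW1/US1/PS0)
  → PA=0x403A2  (3 entries read)
#3 VA=0x4816103FD (r,kernel):
  lvl0: tbl 0x2F, slot 18 ⇒ 0x44007 (P1/RW1/US1/PS0)
  lvl1: tbl 0x44, slot 11 ⇒ 0x46007 (P1/RW1/US1/PS0)
  lvl2: tbl 0x46, slot 16 ⇒ 0x4A007 (P1/RW1/US1/PS0)
  → PA=0x4A3FD  (3 entries read)

Access #2 PA: 0x403A2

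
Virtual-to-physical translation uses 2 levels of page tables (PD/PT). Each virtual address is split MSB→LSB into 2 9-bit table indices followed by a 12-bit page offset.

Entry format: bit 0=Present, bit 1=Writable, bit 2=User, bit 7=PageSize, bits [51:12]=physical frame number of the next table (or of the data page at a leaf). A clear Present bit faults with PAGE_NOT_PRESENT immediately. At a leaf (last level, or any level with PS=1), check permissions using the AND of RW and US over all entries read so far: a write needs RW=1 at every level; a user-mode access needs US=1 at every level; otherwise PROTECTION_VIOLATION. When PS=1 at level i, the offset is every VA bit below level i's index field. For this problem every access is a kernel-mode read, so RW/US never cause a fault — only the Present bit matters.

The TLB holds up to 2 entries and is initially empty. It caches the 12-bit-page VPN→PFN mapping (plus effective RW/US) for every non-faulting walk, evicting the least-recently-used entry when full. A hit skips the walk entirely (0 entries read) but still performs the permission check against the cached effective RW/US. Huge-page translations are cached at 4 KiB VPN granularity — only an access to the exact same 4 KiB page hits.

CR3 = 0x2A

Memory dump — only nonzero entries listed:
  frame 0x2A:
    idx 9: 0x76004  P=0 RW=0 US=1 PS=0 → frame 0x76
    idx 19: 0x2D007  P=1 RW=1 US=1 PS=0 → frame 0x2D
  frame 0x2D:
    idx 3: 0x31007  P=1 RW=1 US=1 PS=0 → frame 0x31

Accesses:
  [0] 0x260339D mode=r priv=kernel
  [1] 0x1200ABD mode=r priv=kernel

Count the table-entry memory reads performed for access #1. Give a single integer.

Per-access translation:
#0 VA=0x260339D (r,kernel):
  lvl0: tbl 0x2A, slot 19 ⇒ 0x2D007 (P1/RW1/US1/PS0)
  lvl1: tbl 0x2D, slot 3 ⇒ 0x31007 (P1/RW1/US1/PS0)
  ✓ 0x3139D  — 2 lookups
#1 VA=0x1200ABD (r,kernel):
  lvl0: tbl 0x2A, slot 9 ⇒ 0x76004 (P0/RW0/US1/PS0)
  ⇒ fault: PAGE_NOT_PRESENT  — 1 lookups

Entries read for #1: 1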